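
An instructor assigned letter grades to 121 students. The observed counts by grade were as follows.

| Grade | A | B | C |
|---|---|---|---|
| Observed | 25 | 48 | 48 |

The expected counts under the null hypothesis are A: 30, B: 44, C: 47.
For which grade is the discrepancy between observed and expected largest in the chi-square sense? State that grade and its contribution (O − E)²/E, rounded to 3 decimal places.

cat         O        E   (O−E)²/E
A          25       30     0.8333
B          48       44     0.3636
C          48       47     0.0213
The largest term is for A: 0.833.

A, 0.833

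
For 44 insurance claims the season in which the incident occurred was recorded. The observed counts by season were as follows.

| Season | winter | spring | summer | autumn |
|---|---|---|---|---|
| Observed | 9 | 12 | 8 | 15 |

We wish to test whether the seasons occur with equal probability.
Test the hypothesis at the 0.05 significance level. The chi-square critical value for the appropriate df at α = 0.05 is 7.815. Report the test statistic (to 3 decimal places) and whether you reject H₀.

Under H₀ each category has probability 1/4, so each expected count is 44/4 = 11.
χ² = (9−11)²/11 + (12−11)²/11 + (8−11)²/11 + (15−11)²/11
   = 0.3636 + 0.0909 + 0.8182 + 1.4545
Sum = 2.727
df = 3. Since 2.727 < 7.815, we do not reject H₀.

2.727; do not reject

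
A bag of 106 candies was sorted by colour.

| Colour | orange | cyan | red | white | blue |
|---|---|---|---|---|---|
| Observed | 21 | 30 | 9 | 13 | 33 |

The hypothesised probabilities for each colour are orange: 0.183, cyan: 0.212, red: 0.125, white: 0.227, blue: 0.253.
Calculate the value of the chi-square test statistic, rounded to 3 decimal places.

10.528

Expected counts E_i = n·p_i: 106×0.183 = 19.398, 106×0.212 = 22.472, 106×0.125 = 13.25, 106×0.227 = 24.062, 106×0.253 = 26.818.
cat         O        E   (O−E)²/E
orange     21   19.398     0.1323
cyan       30   22.472     2.5218
red         9    13.25     1.3632
white      13   24.062     5.0855
blue       33   26.818     1.4251
Sum = 10.528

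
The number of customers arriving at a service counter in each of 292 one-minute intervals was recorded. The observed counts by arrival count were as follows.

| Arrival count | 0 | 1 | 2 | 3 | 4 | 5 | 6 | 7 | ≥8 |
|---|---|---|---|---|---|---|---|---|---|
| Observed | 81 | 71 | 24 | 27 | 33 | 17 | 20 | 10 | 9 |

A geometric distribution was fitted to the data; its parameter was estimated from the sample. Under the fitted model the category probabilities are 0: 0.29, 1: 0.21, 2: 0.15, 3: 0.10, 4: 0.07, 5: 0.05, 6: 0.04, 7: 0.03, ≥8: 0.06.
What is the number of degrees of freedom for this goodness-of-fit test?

7

There are k = 9 categories and 1 parameter estimated from the data, so df = 9 − 1 − 1 = 7.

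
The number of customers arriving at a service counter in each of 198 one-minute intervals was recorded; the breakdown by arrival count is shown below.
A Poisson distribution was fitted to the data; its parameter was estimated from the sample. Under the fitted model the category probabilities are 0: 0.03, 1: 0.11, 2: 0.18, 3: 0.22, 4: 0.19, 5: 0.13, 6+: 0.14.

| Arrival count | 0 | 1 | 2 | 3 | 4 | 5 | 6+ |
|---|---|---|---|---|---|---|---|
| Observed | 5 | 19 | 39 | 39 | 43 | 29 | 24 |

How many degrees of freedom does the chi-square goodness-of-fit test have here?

5

There are k = 7 categories and 1 parameter estimated from the data, so df = 7 − 1 − 1 = 5.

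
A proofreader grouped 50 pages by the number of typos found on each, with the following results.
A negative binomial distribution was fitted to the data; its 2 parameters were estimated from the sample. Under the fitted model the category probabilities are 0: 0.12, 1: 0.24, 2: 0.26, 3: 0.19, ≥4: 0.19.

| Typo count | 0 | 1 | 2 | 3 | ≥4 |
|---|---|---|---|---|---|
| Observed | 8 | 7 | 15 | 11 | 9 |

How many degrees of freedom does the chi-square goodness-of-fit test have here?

2

There are k = 5 categories and 2 parameters estimated from the data, so df = 5 − 1 − 2 = 2.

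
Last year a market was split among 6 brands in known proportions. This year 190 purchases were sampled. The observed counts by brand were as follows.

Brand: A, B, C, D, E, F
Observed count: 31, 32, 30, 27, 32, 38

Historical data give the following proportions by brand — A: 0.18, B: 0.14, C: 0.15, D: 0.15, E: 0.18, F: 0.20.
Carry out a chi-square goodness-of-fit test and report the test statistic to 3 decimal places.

1.695

Expected counts E_i = n·p_i: 190×0.18 = 34.2, 190×0.14 = 26.6, 190×0.15 = 28.5, 190×0.15 = 28.5, 190×0.18 = 34.2, 190×0.20 = 38.
cat         O        E   (O−E)²/E
A          31     34.2     0.2994
B          32     26.6     1.0962
C          30     28.5     0.0789
D          27     28.5     0.0789
E          32     34.2     0.1415
F          38       38     0.0000
Sum = 1.695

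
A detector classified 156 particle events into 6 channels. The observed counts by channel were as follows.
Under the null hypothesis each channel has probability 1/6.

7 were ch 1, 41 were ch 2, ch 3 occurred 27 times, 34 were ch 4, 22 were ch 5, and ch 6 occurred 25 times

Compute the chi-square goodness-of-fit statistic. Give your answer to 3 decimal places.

25.692

Expected count for each of the 6 categories: 156/6 = 26.
χ² = (7−26)²/26 + (41−26)²/26 + (27−26)²/26 + (34−26)²/26 + (22−26)²/26 + (25−26)²/26
   = 13.8846 + 8.6538 + 0.0385 + 2.4615 + 0.6154 + 0.0385
Sum = 25.692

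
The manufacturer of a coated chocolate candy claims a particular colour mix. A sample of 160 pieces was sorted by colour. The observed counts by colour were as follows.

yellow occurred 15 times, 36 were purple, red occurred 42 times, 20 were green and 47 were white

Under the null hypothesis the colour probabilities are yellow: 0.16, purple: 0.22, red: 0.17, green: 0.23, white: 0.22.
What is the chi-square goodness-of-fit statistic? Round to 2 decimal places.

24.09

Expected counts E_i = n·p_i: 160×0.16 = 25.6, 160×0.22 = 35.2, 160×0.17 = 27.2, 160×0.23 = 36.8, 160×0.22 = 35.2.
χ² = (15−25.6)²/25.6 + (36−35.2)²/35.2 + (42−27.2)²/27.2 + (20−36.8)²/36.8 + (47−35.2)²/35.2
   = 4.389 + 0.018 + 8.053 + 7.670 + 3.956
Sum = 24.09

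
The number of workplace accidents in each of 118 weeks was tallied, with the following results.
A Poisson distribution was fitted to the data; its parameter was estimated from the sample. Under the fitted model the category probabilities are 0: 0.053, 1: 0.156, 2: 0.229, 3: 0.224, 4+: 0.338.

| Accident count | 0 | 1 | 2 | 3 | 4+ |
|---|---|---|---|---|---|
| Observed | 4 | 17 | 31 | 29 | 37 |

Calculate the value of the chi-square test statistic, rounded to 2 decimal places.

Expected counts E_i = n·p_i: 118×0.053 = 6.254, 118×0.156 = 18.408, 118×0.229 = 27.022, 118×0.224 = 26.432, 118×0.338 = 39.884.
χ² = (4−6.254)²/6.254 + (17−18.408)²/18.408 + (31−27.022)²/27.022 + (29−26.432)²/26.432 + (37−39.884)²/39.884
   = 0.812 + 0.108 + 0.586 + 0.249 + 0.209
Sum = 1.96

1.96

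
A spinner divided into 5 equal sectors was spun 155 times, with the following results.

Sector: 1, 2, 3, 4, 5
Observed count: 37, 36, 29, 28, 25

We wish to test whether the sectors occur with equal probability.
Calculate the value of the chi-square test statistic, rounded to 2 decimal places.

Under H₀ each category has probability 1/5, so each expected count is 155/5 = 31.
cat         O        E   (O−E)²/E
1          37       31      1.161
2          36       31      0.806
3          29       31      0.129
4          28       31      0.290
5          25       31      1.161
Sum = 3.55

3.55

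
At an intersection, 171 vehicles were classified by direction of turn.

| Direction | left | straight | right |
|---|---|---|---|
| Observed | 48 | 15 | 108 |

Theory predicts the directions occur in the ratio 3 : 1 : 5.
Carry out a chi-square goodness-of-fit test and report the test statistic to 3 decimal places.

Ratio total = 9. Expected counts: 171×3/9 = 57, 171×1/9 = 19, 171×5/9 = 95.
cat           O        E   (O−E)²/E
left         48       57     1.4211
straight     15       19     0.8421
right       108       95     1.7789
Sum = 4.042

4.042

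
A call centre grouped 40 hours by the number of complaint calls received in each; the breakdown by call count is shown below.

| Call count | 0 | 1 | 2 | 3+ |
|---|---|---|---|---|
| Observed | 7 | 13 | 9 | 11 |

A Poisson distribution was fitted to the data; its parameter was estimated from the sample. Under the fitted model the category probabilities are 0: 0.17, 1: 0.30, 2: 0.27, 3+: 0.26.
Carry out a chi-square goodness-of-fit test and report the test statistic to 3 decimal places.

0.424

Expected counts E_i = n·p_i: 40×0.17 = 6.8, 40×0.30 = 12, 40×0.27 = 10.8, 40×0.26 = 10.4.
χ² = (7−6.8)²/6.8 + (13−12)²/12 + (9−10.8)²/10.8 + (11−10.4)²/10.4
   = 0.0059 + 0.0833 + 0.3000 + 0.0346
Sum = 0.424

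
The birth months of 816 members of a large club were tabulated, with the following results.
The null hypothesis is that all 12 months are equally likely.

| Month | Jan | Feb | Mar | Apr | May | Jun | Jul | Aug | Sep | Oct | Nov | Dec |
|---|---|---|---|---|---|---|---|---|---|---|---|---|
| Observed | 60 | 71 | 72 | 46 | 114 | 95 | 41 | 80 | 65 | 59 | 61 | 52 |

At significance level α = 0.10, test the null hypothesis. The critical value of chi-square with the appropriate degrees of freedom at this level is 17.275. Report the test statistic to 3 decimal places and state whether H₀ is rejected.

68.912; reject

Expected count for each of the 12 categories: 816/12 = 68.
cat         O        E   (O−E)²/E
Jan        60       68     0.9412
Feb        71       68     0.1324
Mar        72       68     0.2353
Apr        46       68     7.1176
May       114       68    31.1176
Jun        95       68    10.7206
Jul        41       68    10.7206
Aug        80       68     2.1176
Sep        65       68     0.1324
Oct        59       68     1.1912
Nov        61       68     0.7206
Dec        52       68     3.7647
Sum = 68.912
df = 11. Since 68.912 > 17.275, we reject H₀.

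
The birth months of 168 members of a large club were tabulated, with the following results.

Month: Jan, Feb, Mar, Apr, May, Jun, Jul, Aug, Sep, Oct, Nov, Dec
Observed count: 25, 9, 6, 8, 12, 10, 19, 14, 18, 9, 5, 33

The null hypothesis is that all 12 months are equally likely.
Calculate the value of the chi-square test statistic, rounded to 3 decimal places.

55.286

Expected count for each of the 12 categories: 168/12 = 14.
Jan: (25 − 14)²/14 = 121/14 = 8.6429
Feb: (9 − 14)²/14 = 25/14 = 1.7857
Mar: (6 − 14)²/14 = 64/14 = 4.5714
Apr: (8 − 14)²/14 = 36/14 = 2.5714
May: (12 − 14)²/14 = 4/14 = 0.2857
Jun: (10 − 14)²/14 = 16/14 = 1.1429
Jul: (19 − 14)²/14 = 25/14 = 1.7857
Aug: (14 − 14)²/14 = 0/14 = 0.0000
Sep: (18 − 14)²/14 = 16/14 = 1.1429
Oct: (9 − 14)²/14 = 25/14 = 1.7857
Nov: (5 − 14)²/14 = 81/14 = 5.7857
Dec: (33 − 14)²/14 = 361/14 = 25.7857
Sum = 55.286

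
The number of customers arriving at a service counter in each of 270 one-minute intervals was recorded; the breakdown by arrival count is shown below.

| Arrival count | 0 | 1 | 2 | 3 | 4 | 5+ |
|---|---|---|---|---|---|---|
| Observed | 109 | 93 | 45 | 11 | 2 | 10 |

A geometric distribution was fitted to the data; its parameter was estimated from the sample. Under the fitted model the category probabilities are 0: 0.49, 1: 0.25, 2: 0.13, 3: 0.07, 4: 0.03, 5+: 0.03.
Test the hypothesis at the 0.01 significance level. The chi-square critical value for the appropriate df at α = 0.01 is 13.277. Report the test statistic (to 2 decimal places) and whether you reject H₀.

Expected counts E_i = n·p_i: 270×0.49 = 132.3, 270×0.25 = 67.5, 270×0.13 = 35.1, 270×0.07 = 18.9, 270×0.03 = 8.1, 270×0.03 = 8.1.
χ² = (109−132.3)²/132.3 + (93−67.5)²/67.5 + (45−35.1)²/35.1 + (11−18.9)²/18.9 + (2−8.1)²/8.1 + (10−8.1)²/8.1
   = 4.103 + 9.633 + 2.792 + 3.302 + 4.594 + 0.446
Sum = 24.87
df = 4. Since 24.87 > 13.277, we reject H₀.

24.87; reject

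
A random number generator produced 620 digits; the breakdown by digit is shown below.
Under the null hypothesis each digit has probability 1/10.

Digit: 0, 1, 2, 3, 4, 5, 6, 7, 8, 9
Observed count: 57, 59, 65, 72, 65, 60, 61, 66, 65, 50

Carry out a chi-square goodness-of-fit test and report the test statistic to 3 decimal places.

5.258

Under H₀ each category has probability 1/10, so each expected count is 620/10 = 62.
χ² = (57−62)²/62 + (59−62)²/62 + (65−62)²/62 + (72−62)²/62 + (65−62)²/62 + (60−62)²/62 + (61−62)²/62 + (66−62)²/62 + (65−62)²/62 + (50−62)²/62
   = 0.4032 + 0.1452 + 0.1452 + 1.6129 + 0.1452 + 0.0645 + 0.0161 + 0.2581 + 0.1452 + 2.3226
Sum = 5.258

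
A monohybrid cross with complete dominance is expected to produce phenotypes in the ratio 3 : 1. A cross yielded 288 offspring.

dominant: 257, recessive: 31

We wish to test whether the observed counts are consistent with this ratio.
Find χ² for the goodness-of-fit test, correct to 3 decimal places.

31.130

Ratio total = 4. Expected counts: 288×3/4 = 216, 288×1/4 = 72.
dominant: (257 − 216)²/216 = 1681/216 = 7.7824
recessive: (31 − 72)²/72 = 1681/72 = 23.3472
Sum = 31.130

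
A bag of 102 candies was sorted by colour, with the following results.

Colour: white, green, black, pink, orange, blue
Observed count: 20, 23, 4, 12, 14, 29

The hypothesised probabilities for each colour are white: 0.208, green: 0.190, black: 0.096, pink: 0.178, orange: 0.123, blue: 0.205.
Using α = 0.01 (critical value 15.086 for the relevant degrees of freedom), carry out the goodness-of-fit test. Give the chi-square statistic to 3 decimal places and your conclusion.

Expected counts E_i = n·p_i: 102×0.208 = 21.216, 102×0.190 = 19.38, 102×0.096 = 9.792, 102×0.178 = 18.156, 102×0.123 = 12.546, 102×0.205 = 20.91.
χ² = (20−21.216)²/21.216 + (23−19.38)²/19.38 + (4−9.792)²/9.792 + (12−18.156)²/18.156 + (14−12.546)²/12.546 + (29−20.91)²/20.91
   = 0.0697 + 0.6762 + 3.4260 + 2.0873 + 0.1685 + 3.1300
Sum = 9.558
df = 5. Since 9.558 < 15.086, we do not reject H₀.

9.558; do not reject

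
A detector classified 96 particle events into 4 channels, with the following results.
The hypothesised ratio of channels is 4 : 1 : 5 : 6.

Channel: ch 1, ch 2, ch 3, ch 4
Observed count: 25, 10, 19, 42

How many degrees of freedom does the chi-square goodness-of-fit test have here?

3

There are k = 4 categories and no parameters were estimated from the data, so df = 4 − 1 = 3.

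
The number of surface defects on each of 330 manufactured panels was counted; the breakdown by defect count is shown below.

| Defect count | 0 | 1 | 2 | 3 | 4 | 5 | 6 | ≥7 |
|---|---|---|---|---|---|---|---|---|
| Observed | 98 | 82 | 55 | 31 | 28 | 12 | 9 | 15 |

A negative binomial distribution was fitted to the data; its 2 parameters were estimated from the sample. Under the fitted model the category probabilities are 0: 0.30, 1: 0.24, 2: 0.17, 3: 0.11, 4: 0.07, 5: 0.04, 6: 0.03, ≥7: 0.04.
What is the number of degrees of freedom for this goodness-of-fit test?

5

There are k = 8 categories and 2 parameters estimated from the data, so df = 8 − 1 − 2 = 5.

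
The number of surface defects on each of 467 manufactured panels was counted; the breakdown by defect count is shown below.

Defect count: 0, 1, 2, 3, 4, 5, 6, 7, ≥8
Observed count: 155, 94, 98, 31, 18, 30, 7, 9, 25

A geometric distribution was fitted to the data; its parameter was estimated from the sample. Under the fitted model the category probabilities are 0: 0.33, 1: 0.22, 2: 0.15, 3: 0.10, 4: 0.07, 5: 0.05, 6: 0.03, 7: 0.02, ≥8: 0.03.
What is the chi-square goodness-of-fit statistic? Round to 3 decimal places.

Expected counts E_i = n·p_i: 467×0.33 = 154.11, 467×0.22 = 102.74, 467×0.15 = 70.05, 467×0.10 = 46.7, 467×0.07 = 32.69, 467×0.05 = 23.35, 467×0.03 = 14.01, 467×0.02 = 9.34, 467×0.03 = 14.01.
χ² = (155−154.11)²/154.11 + (94−102.74)²/102.74 + (98−70.05)²/70.05 + (31−46.7)²/46.7 + (18−32.69)²/32.69 + (30−23.35)²/23.35 + (7−14.01)²/14.01 + (9−9.34)²/9.34 + (25−14.01)²/14.01
   = 0.0051 + 0.7435 + 11.1521 + 5.2782 + 6.6013 + 1.8939 + 3.5075 + 0.0124 + 8.6210
Sum = 37.815

37.815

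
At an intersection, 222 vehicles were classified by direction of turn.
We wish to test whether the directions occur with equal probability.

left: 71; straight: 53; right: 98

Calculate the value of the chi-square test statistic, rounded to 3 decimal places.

13.865

Under H₀ each category has probability 1/3, so each expected count is 222/3 = 74.
left: (71 − 74)²/74 = 9/74 = 0.1216
straight: (53 − 74)²/74 = 441/74 = 5.9595
right: (98 − 74)²/74 = 576/74 = 7.7838
Sum = 13.865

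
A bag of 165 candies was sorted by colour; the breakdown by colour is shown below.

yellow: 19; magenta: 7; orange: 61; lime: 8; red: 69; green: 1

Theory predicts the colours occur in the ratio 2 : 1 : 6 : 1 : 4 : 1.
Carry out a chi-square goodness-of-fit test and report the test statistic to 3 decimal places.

Ratio total = 15. Expected counts: 165×2/15 = 22, 165×1/15 = 11, 165×6/15 = 66, 165×1/15 = 11, 165×4/15 = 44, 165×1/15 = 11.
χ² = (19−22)²/22 + (7−11)²/11 + (61−66)²/66 + (8−11)²/11 + (69−44)²/44 + (1−11)²/11
   = 0.4091 + 1.4545 + 0.3788 + 0.8182 + 14.2045 + 9.0909
Sum = 26.356

26.356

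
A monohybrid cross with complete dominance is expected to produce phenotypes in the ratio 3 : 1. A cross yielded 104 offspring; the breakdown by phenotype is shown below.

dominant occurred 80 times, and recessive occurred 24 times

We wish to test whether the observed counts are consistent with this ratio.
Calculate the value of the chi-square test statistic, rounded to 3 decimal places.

Ratio total = 4. Expected counts: 104×3/4 = 78, 104×1/4 = 26.
dominant: (80 − 78)²/78 = 4/78 = 0.0513
recessive: (24 − 26)²/26 = 4/26 = 0.1538
Sum = 0.205

0.205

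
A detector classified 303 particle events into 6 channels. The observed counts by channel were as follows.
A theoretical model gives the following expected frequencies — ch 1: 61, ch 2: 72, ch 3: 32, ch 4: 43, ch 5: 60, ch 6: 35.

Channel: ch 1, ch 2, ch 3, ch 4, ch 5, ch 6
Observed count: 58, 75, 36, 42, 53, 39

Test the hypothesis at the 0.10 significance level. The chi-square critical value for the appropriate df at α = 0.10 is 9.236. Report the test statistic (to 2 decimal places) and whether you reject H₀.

cat         O        E   (O−E)²/E
ch 1       58       61      0.148
ch 2       75       72      0.125
ch 3       36       32      0.500
ch 4       42       43      0.023
ch 5       53       60      0.817
ch 6       39       35      0.457
Sum = 2.07
df = 5. Since 2.07 < 9.236, we do not reject H₀.

2.07; do not reject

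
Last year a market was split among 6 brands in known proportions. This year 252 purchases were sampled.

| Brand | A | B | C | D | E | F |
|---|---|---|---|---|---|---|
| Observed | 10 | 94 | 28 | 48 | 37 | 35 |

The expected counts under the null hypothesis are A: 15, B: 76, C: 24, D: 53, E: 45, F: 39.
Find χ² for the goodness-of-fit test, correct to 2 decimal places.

χ² = (10−15)²/15 + (94−76)²/76 + (28−24)²/24 + (48−53)²/53 + (37−45)²/45 + (35−39)²/39
   = 1.667 + 4.263 + 0.667 + 0.472 + 1.422 + 0.410
Sum = 8.90

8.90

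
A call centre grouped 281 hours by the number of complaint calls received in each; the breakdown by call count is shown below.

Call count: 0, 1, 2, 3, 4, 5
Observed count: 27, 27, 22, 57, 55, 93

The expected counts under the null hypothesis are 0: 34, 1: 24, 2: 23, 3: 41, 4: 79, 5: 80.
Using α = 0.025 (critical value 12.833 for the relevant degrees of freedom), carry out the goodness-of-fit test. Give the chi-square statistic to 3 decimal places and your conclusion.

0: (27 − 34)²/34 = 49/34 = 1.4412
1: (27 − 24)²/24 = 9/24 = 0.3750
2: (22 − 23)²/23 = 1/23 = 0.0435
3: (57 − 41)²/41 = 256/41 = 6.2439
4: (55 − 79)²/79 = 576/79 = 7.2911
5: (93 − 80)²/80 = 169/80 = 2.1125
Sum = 17.507
df = 5. Since 17.507 > 12.833, we reject H₀.

17.507; reject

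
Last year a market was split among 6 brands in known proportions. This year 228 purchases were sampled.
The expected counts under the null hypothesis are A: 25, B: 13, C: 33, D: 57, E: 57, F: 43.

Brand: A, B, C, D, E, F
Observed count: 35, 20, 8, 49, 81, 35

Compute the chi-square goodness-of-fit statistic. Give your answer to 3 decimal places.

39.425

A: (35 − 25)²/25 = 100/25 = 4.0000
B: (20 − 13)²/13 = 49/13 = 3.7692
C: (8 − 33)²/33 = 625/33 = 18.9394
D: (49 − 57)²/57 = 64/57 = 1.1228
E: (81 − 57)²/57 = 576/57 = 10.1053
F: (35 − 43)²/43 = 64/43 = 1.4884
Sum = 39.425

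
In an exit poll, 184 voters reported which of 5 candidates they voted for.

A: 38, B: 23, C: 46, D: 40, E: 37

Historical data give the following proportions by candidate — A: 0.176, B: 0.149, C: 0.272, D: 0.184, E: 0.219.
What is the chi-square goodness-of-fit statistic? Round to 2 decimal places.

3.40

Expected counts E_i = n·p_i: 184×0.176 = 32.384, 184×0.149 = 27.416, 184×0.272 = 50.048, 184×0.184 = 33.856, 184×0.219 = 40.296.
A: (38 − 32.384)²/32.384 = 31.539456/32.384 = 0.974
B: (23 − 27.416)²/27.416 = 19.501056/27.416 = 0.711
C: (46 − 50.048)²/50.048 = 16.386304/50.048 = 0.327
D: (40 − 33.856)²/33.856 = 37.748736/33.856 = 1.115
E: (37 − 40.296)²/40.296 = 10.863616/40.296 = 0.270
Sum = 3.40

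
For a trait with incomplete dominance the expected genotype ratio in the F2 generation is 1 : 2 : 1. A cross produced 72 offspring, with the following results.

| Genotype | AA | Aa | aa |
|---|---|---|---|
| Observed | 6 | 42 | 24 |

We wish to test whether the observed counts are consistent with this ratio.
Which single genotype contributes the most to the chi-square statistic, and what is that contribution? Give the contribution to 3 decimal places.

AA, 8.000

Ratio total = 4. Expected counts: 72×1/4 = 18, 72×2/4 = 36, 72×1/4 = 18.
χ² = (6−18)²/18 + (42−36)²/36 + (24−18)²/18
   = 8.0000 + 1.0000 + 2.0000
The largest term is for AA: 8.000.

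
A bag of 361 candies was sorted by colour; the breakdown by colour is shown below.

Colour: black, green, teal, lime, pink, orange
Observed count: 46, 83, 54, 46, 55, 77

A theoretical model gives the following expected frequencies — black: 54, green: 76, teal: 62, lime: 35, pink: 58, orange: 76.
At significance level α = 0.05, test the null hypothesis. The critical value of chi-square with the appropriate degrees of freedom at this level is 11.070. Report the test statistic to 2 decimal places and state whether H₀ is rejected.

6.49; do not reject

cat         O        E   (O−E)²/E
black      46       54      1.185
green      83       76      0.645
teal       54       62      1.032
lime       46       35      3.457
pink       55       58      0.155
orange     77       76      0.013
Sum = 6.49
df = 5. Since 6.49 < 11.070, we do not reject H₀.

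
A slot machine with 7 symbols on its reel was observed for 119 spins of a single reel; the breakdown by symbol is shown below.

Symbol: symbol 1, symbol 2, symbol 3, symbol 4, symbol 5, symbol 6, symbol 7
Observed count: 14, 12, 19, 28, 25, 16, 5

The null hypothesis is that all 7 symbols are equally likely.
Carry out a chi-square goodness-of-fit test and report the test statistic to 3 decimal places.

21.647

Expected count for each of the 7 categories: 119/7 = 17.
cat           O        E   (O−E)²/E
symbol 1     14       17     0.5294
symbol 2     12       17     1.4706
symbol 3     19       17     0.2353
symbol 4     28       17     7.1176
symbol 5     25       17     3.7647
symbol 6     16       17     0.0588
symbol 7      5       17     8.4706
Sum = 21.647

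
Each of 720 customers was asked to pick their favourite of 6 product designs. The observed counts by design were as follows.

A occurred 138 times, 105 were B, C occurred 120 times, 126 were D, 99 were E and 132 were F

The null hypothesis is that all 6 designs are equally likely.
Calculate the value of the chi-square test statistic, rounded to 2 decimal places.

Expected count for each of the 6 categories: 720/6 = 120.
A: (138 − 120)²/120 = 324/120 = 2.700
B: (105 − 120)²/120 = 225/120 = 1.875
C: (120 − 120)²/120 = 0/120 = 0.000
D: (126 − 120)²/120 = 36/120 = 0.300
E: (99 − 120)²/120 = 441/120 = 3.675
F: (132 − 120)²/120 = 144/120 = 1.200
Sum = 9.75

9.75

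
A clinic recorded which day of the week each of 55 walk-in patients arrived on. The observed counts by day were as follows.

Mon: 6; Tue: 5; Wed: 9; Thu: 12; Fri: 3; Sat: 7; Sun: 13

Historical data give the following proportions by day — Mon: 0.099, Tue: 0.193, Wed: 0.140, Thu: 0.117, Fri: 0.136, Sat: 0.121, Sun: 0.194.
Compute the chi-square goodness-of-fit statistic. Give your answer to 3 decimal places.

Expected counts E_i = n·p_i: 55×0.099 = 5.445, 55×0.193 = 10.615, 55×0.140 = 7.7, 55×0.117 = 6.435, 55×0.136 = 7.48, 55×0.121 = 6.655, 55×0.194 = 10.67.
cat         O        E   (O−E)²/E
Mon         6    5.445     0.0566
Tue         5   10.615     2.9702
Wed         9      7.7     0.2195
Thu        12    6.435     4.8126
Fri         3     7.48     2.6832
Sat         7    6.655     0.0179
Sun        13    10.67     0.5088
Sum = 11.269

11.269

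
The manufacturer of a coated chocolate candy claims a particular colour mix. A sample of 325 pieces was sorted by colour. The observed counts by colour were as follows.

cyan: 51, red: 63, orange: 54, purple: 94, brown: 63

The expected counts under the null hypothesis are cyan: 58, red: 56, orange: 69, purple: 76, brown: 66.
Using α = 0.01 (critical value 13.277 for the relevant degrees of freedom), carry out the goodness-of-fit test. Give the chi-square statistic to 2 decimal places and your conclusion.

9.38; do not reject

cat         O        E   (O−E)²/E
cyan       51       58      0.845
red        63       56      0.875
orange     54       69      3.261
purple     94       76      4.263
brown      63       66      0.136
Sum = 9.38
df = 4. Since 9.38 < 13.277, we do not reject H₀.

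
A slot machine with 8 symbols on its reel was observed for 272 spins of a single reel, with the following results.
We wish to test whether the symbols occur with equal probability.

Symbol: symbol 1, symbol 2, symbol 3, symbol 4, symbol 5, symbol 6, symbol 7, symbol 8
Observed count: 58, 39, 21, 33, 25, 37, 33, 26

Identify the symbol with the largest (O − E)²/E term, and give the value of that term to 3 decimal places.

symbol 1, 16.941

Expected count for each of the 8 categories: 272/8 = 34.
symbol 1: (58 − 34)²/34 = 576/34 = 16.9412
symbol 2: (39 − 34)²/34 = 25/34 = 0.7353
symbol 3: (21 − 34)²/34 = 169/34 = 4.9706
symbol 4: (33 − 34)²/34 = 1/34 = 0.0294
symbol 5: (25 − 34)²/34 = 81/34 = 2.3824
symbol 6: (37 − 34)²/34 = 9/34 = 0.2647
symbol 7: (33 − 34)²/34 = 1/34 = 0.0294
symbol 8: (26 − 34)²/34 = 64/34 = 1.8824
The largest term is for symbol 1: 16.941.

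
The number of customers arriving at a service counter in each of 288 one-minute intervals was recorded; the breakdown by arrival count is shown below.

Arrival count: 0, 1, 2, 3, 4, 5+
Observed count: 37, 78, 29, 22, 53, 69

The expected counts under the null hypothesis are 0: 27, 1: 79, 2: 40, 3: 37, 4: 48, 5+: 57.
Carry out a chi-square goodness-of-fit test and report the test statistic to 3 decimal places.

15.870

χ² = (37−27)²/27 + (78−79)²/79 + (29−40)²/40 + (22−37)²/37 + (53−48)²/48 + (69−57)²/57
   = 3.7037 + 0.0127 + 3.0250 + 6.0811 + 0.5208 + 2.5263
Sum = 15.870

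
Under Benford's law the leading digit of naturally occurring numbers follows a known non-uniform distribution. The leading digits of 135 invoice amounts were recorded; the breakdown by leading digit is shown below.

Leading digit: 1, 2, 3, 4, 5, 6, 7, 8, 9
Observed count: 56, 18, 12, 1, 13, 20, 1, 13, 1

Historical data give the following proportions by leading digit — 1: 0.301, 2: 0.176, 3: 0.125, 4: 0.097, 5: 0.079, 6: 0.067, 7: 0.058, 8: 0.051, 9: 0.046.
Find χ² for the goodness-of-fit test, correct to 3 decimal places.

Expected counts E_i = n·p_i: 135×0.301 = 40.635, 135×0.176 = 23.76, 135×0.125 = 16.875, 135×0.097 = 13.095, 135×0.079 = 10.665, 135×0.067 = 9.045, 135×0.058 = 7.83, 135×0.051 = 6.885, 135×0.046 = 6.21.
cat         O        E   (O−E)²/E
1          56   40.635     5.8098
2          18    23.76     1.3964
3          12   16.875     1.4083
4           1   13.095    11.1714
5          13   10.665     0.5112
6          20    9.045    13.2683
7           1     7.83     5.9577
8          13    6.885     5.4311
9           1     6.21     4.3710
Sum = 49.325

49.325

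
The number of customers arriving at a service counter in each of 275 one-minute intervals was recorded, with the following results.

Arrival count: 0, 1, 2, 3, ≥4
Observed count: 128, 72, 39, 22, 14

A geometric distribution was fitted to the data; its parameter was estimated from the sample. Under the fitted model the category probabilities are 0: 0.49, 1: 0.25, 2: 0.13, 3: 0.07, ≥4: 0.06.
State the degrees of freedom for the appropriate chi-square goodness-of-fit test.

There are k = 5 categories and 1 parameter estimated from the data, so df = 5 − 1 − 1 = 3.

3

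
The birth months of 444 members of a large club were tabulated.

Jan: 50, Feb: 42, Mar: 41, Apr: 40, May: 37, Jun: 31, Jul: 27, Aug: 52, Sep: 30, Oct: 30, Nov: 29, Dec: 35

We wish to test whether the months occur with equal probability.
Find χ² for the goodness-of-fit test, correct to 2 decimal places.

Expected count for each of the 12 categories: 444/12 = 37.
χ² = (50−37)²/37 + (42−37)²/37 + (41−37)²/37 + (40−37)²/37 + (37−37)²/37 + (31−37)²/37 + (27−37)²/37 + (52−37)²/37 + (30−37)²/37 + (30−37)²/37 + (29−37)²/37 + (35−37)²/37
   = 4.568 + 0.676 + 0.432 + 0.243 + 0.000 + 0.973 + 2.703 + 6.081 + 1.324 + 1.324 + 1.730 + 0.108
Sum = 20.16

20.16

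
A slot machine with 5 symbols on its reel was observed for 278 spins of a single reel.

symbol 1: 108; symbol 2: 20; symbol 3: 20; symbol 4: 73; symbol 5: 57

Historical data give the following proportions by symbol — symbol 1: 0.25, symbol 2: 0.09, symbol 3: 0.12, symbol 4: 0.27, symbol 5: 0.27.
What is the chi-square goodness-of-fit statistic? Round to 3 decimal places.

Expected counts E_i = n·p_i: 278×0.25 = 69.5, 278×0.09 = 25.02, 278×0.12 = 33.36, 278×0.27 = 75.06, 278×0.27 = 75.06.
symbol 1: (108 − 69.5)²/69.5 = 1482.25/69.5 = 21.3273
symbol 2: (20 − 25.02)²/25.02 = 25.2004/25.02 = 1.0072
symbol 3: (20 − 33.36)²/33.36 = 178.4896/33.36 = 5.3504
symbol 4: (73 − 75.06)²/75.06 = 4.2436/75.06 = 0.0565
symbol 5: (57 − 75.06)²/75.06 = 326.1636/75.06 = 4.3454
Sum = 32.087

32.087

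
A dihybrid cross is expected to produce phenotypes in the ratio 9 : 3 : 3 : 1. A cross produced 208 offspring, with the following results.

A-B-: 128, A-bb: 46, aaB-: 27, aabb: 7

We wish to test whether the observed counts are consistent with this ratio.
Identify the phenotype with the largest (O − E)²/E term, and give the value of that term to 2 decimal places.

aaB-, 3.69

Ratio total = 16. Expected counts: 208×9/16 = 117, 208×3/16 = 39, 208×3/16 = 39, 208×1/16 = 13.
cat         O        E   (O−E)²/E
A-B-      128      117      1.034
A-bb       46       39      1.256
aaB-       27       39      3.692
aabb        7       13      2.769
The largest term is for aaB-: 3.69.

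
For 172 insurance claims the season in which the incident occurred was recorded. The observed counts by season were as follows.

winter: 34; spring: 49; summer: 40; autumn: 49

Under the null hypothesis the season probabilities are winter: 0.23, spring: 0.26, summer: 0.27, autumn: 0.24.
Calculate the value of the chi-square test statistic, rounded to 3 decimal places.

3.528

Expected counts E_i = n·p_i: 172×0.23 = 39.56, 172×0.26 = 44.72, 172×0.27 = 46.44, 172×0.24 = 41.28.
χ² = (34−39.56)²/39.56 + (49−44.72)²/44.72 + (40−46.44)²/46.44 + (49−41.28)²/41.28
   = 0.7814 + 0.4096 + 0.8931 + 1.4438
Sum = 3.528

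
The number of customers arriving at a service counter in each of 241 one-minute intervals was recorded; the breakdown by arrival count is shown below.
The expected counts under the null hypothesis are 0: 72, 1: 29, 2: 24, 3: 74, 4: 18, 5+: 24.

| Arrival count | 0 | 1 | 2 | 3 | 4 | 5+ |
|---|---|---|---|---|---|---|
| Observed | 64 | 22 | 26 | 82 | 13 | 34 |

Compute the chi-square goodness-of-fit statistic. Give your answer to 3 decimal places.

9.166

χ² = (64−72)²/72 + (22−29)²/29 + (26−24)²/24 + (82−74)²/74 + (13−18)²/18 + (34−24)²/24
   = 0.8889 + 1.6897 + 0.1667 + 0.8649 + 1.3889 + 4.1667
Sum = 9.166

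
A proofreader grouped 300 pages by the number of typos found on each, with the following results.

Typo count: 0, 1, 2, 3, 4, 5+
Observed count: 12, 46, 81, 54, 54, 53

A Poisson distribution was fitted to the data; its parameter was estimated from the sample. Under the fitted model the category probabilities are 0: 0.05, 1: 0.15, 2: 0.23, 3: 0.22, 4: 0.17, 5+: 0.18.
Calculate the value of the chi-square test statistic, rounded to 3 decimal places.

Expected counts E_i = n·p_i: 300×0.05 = 15, 300×0.15 = 45, 300×0.23 = 69, 300×0.22 = 66, 300×0.17 = 51, 300×0.18 = 54.
0: (12 − 15)²/15 = 9/15 = 0.6000
1: (46 − 45)²/45 = 1/45 = 0.0222
2: (81 − 69)²/69 = 144/69 = 2.0870
3: (54 − 66)²/66 = 144/66 = 2.1818
4: (54 − 51)²/51 = 9/51 = 0.1765
5+: (53 − 54)²/54 = 1/54 = 0.0185
Sum = 5.086

5.086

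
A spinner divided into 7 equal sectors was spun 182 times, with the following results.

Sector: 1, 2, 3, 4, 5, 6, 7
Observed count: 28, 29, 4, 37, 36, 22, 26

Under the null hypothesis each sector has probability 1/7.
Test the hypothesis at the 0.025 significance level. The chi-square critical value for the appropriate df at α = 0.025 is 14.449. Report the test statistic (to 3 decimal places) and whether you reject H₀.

Expected count for each of the 7 categories: 182/7 = 26.
1: (28 − 26)²/26 = 4/26 = 0.1538
2: (29 − 26)²/26 = 9/26 = 0.3462
3: (4 − 26)²/26 = 484/26 = 18.6154
4: (37 − 26)²/26 = 121/26 = 4.6538
5: (36 − 26)²/26 = 100/26 = 3.8462
6: (22 − 26)²/26 = 16/26 = 0.6154
7: (26 − 26)²/26 = 0/26 = 0.0000
Sum = 28.231
df = 6. Since 28.231 > 14.449, we reject H₀.

28.231; reject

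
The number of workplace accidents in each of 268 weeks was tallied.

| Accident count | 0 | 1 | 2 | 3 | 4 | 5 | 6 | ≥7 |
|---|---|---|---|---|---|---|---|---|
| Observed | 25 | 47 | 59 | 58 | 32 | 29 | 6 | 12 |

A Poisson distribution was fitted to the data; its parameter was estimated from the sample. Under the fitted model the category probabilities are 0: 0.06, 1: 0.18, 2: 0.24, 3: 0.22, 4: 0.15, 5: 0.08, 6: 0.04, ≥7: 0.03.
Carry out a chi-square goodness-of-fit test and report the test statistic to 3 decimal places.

Expected counts E_i = n·p_i: 268×0.06 = 16.08, 268×0.18 = 48.24, 268×0.24 = 64.32, 268×0.22 = 58.96, 268×0.15 = 40.2, 268×0.08 = 21.44, 268×0.04 = 10.72, 268×0.03 = 8.04.
χ² = (25−16.08)²/16.08 + (47−48.24)²/48.24 + (59−64.32)²/64.32 + (58−58.96)²/58.96 + (32−40.2)²/40.2 + (29−21.44)²/21.44 + (6−10.72)²/10.72 + (12−8.04)²/8.04
   = 4.9482 + 0.0319 + 0.4400 + 0.0156 + 1.6726 + 2.6657 + 2.0782 + 1.9504
Sum = 13.803

13.803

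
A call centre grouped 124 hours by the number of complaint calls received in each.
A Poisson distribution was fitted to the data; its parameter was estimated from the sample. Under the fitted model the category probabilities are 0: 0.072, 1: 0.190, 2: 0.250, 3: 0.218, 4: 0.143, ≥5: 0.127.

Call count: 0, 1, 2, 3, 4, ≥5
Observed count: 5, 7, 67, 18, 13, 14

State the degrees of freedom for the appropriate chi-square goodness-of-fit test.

4

There are k = 6 categories and 1 parameter estimated from the data, so df = 6 − 1 − 1 = 4.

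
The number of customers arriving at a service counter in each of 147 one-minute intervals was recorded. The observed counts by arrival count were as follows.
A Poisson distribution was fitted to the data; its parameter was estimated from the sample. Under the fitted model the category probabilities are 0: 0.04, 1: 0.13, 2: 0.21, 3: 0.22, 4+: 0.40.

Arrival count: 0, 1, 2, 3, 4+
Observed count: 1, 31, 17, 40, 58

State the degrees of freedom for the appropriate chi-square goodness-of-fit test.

There are k = 5 categories and 1 parameter estimated from the data, so df = 5 − 1 − 1 = 3.

3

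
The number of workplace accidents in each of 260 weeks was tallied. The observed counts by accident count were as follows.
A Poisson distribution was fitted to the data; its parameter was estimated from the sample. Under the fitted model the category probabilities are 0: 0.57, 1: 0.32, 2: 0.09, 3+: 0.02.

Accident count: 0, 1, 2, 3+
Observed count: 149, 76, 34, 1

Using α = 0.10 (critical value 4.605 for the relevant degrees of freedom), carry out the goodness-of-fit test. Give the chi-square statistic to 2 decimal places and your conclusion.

Expected counts E_i = n·p_i: 260×0.57 = 148.2, 260×0.32 = 83.2, 260×0.09 = 23.4, 260×0.02 = 5.2.
0: (149 − 148.2)²/148.2 = 0.64/148.2 = 0.004
1: (76 − 83.2)²/83.2 = 51.84/83.2 = 0.623
2: (34 − 23.4)²/23.4 = 112.36/23.4 = 4.802
3+: (1 − 5.2)²/5.2 = 17.64/5.2 = 3.392
Sum = 8.82
df = 2. Since 8.82 > 4.605, we reject H₀.

8.82; reject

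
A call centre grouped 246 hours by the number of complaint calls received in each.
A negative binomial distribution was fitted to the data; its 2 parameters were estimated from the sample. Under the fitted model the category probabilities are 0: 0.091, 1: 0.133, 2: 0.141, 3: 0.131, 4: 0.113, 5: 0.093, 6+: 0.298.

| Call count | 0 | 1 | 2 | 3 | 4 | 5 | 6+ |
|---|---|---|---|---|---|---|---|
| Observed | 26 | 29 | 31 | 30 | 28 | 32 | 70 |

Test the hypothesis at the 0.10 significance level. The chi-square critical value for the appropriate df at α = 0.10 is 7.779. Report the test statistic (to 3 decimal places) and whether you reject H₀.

5.339; do not reject

Expected counts E_i = n·p_i: 246×0.091 = 22.386, 246×0.133 = 32.718, 246×0.141 = 34.686, 246×0.131 = 32.226, 246×0.113 = 27.798, 246×0.093 = 22.878, 246×0.298 = 73.308.
cat         O        E   (O−E)²/E
0          26   22.386     0.5834
1          29   32.718     0.4225
2          31   34.686     0.3917
3          30   32.226     0.1538
4          28   27.798     0.0015
5          32   22.878     3.6372
6+         70   73.308     0.1493
Sum = 5.339
df = 4. Since 5.339 < 7.779, we do not reject H₀.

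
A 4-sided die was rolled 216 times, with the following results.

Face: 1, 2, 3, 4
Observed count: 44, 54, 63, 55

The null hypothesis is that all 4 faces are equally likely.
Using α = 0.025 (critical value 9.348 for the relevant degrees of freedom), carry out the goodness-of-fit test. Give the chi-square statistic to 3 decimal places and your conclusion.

3.370; do not reject

Under H₀ each category has probability 1/4, so each expected count is 216/4 = 54.
1: (44 − 54)²/54 = 100/54 = 1.8519
2: (54 − 54)²/54 = 0/54 = 0.0000
3: (63 − 54)²/54 = 81/54 = 1.5000
4: (55 − 54)²/54 = 1/54 = 0.0185
Sum = 3.370
df = 3. Since 3.370 < 9.348, we do not reject H₀.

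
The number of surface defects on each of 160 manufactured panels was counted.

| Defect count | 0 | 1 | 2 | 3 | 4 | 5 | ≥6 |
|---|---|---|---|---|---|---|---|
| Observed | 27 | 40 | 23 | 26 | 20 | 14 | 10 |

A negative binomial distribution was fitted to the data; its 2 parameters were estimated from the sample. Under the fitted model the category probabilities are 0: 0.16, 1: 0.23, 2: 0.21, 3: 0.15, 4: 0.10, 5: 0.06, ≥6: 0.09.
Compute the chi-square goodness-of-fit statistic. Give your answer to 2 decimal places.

Expected counts E_i = n·p_i: 160×0.16 = 25.6, 160×0.23 = 36.8, 160×0.21 = 33.6, 160×0.15 = 24, 160×0.10 = 16, 160×0.06 = 9.6, 160×0.09 = 14.4.
0: (27 − 25.6)²/25.6 = 1.96/25.6 = 0.077
1: (40 − 36.8)²/36.8 = 10.24/36.8 = 0.278
2: (23 − 33.6)²/33.6 = 112.36/33.6 = 3.344
3: (26 − 24)²/24 = 4/24 = 0.167
4: (20 − 16)²/16 = 16/16 = 1.000
5: (14 − 9.6)²/9.6 = 19.36/9.6 = 2.017
≥6: (10 − 14.4)²/14.4 = 19.36/14.4 = 1.344
Sum = 8.23

8.23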